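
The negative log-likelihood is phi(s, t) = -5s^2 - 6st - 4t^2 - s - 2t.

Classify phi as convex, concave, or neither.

concave

phi is quadratic, so its Hessian is the constant matrix H = [[-10, -6], [-6, -8]].
det(H) = 44, tr(H) = -18.
det(H) > 0 and tr(H) < 0, so H is negative definite everywhere: concave.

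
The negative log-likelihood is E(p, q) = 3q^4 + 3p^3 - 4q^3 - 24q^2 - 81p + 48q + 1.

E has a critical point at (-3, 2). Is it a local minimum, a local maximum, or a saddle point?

saddle point

The mixed partial ∂²E/∂p∂q is 0, so the Hessian at any point is diag(E_pp, E_qq) = diag(18p, 12(3q^2 - 2q - 4)).
At (-3, 2): H = diag(-54, 48).
The eigenvalues have opposite signs, so H is indefinite: a saddle point.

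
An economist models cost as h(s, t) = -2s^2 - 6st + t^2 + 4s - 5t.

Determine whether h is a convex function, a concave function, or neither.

h is quadratic, so its Hessian is the constant matrix H = [[-4, -6], [-6, 2]].
det(H) = -44, tr(H) = -2.
det(H) < 0, so H is indefinite: neither convex nor concave.

neither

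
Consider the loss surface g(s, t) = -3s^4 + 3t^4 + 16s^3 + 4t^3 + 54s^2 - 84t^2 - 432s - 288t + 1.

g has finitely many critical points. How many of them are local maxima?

2

g separates as a function of s plus a function of t, so ∇g=0 decouples.
∂g/∂s = -12(s - 4)(s - 3)(s + 3) = 0 at s ∈ {-3, 3, 4}; ∂g/∂t = 12(t - 4)(t + 2)(t + 3) = 0 at t ∈ {-3, -2, 4}.
The Hessian is diagonal: diag(g_ss, g_tt). Second derivatives: g_ss(-3)=-504, g_ss(3)=72, g_ss(4)=-84; g_tt(-3)=84, g_tt(-2)=-72, g_tt(4)=504.
Local maxima occur where both diagonal entries negative: (-3, -2), (4, -2). Count: 2.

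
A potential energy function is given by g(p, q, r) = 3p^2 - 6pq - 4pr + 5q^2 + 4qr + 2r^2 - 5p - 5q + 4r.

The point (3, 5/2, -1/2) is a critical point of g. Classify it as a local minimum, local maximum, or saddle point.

The Hessian is constant: H = [[6, -6, -4], [-6, 10, 4], [-4, 4, 4]].
Leading principal minors: Δ₁ = 6, Δ₂ = 24, Δ₃ = 32.
All leading minors are positive, so H is positive definite: a local minimum.

local minimum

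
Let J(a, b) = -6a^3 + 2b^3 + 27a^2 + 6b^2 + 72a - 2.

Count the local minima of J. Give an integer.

J separates as a function of a plus a function of b, so ∇J=0 decouples.
∂J/∂a = -18(a - 4)(a + 1) = 0 at a ∈ {-1, 4}; ∂J/∂b = 6b(b + 2) = 0 at b ∈ {-2, 0}.
The Hessian is diagonal: diag(J_aa, J_bb). Second derivatives: J_aa(-1)=90, J_aa(4)=-90; J_bb(-2)=-12, J_bb(0)=12.
Local minima occur where both diagonal entries positive: (-1, 0). Count: 1.

1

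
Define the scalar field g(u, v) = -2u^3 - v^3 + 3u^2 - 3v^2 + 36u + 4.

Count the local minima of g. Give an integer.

1

g separates as a function of u plus a function of v, so ∇g=0 decouples.
∂g/∂u = -6(u - 3)(u + 2) = 0 at u ∈ {-2, 3}; ∂g/∂v = -3v(v + 2) = 0 at v ∈ {-2, 0}.
The Hessian is diagonal: diag(g_uu, g_vv). Second derivatives: g_uu(-2)=30, g_uu(3)=-30; g_vv(-2)=6, g_vv(0)=-6.
Local minima occur where both diagonal entries positive: (-2, -2). Count: 1.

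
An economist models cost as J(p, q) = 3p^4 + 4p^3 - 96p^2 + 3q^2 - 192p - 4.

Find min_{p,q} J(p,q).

-1284

J(p,q) separates as A(p) + B(q) − 4, so its minimum is min A + min B − 4.
A'(p) = 12(p - 4)(p + 1)(p + 4) vanishes at p ∈ {-4, -1, 4}; B'(q) = 6q vanishes at q ∈ {0}.
Local minima of A (where A''>0): A(-4)=-256, A(4)=-1280. Local minima of B: B(0)=0.
So the global minimum of J is A(4) + B(0) − 4 = -1280 + 0 − 4 = -1284, attained at (4, 0).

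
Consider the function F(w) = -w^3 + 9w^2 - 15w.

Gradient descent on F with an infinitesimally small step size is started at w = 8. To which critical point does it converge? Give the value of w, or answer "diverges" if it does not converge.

diverges

F'(w) = -3(w - 5)(w - 1), so F'(8) = -63.
Gradient descent moves in the -F' direction, i.e. w is increasing.
There is no critical point above w=8, and F' keeps the same sign, so the iterate runs off to +∞.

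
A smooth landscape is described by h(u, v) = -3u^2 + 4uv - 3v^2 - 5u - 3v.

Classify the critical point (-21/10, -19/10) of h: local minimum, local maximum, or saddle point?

local maximum

The Hessian of h is constant: H = [[-6, 4], [4, -6]].
det(H) = (-6)·(-6) − 4² = 20.
det(H) > 0 and tr(H) = -12 < 0, so H is negative definite and the point is a local maximum.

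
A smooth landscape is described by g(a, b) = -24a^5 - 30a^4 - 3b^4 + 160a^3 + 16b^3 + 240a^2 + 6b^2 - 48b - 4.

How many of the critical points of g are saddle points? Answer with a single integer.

6

g separates as a function of a plus a function of b, so ∇g=0 decouples.
∂g/∂a = -120a(a - 2)(a + 1)(a + 2) = 0 at a ∈ {-2, -1, 0, 2}; ∂g/∂b = -12(b - 4)(b - 1)(b + 1) = 0 at b ∈ {-1, 1, 4}.
The Hessian is diagonal: diag(g_aa, g_bb). Second derivatives: g_aa(-2)=960, g_aa(-1)=-360, g_aa(0)=480, g_aa(2)=-2880; g_bb(-1)=-120, g_bb(1)=72, g_bb(4)=-180.
Saddle points occur where the two diagonal entries have opposite signs: (-2, -1), (-2, 4), (-1, 1), (0, -1), (0, 4), (2, 1). Count: 6.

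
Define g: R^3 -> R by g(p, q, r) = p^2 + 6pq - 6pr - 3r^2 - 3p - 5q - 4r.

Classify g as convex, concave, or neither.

g is quadratic, so its Hessian is the constant matrix H = [[2, 6, -6], [6, 0, 0], [-6, 0, -6]].
Leading principal minors: 2, -36, 216.
Neither pattern holds ⇒ H is indefinite ⇒ neither convex nor concave.

neither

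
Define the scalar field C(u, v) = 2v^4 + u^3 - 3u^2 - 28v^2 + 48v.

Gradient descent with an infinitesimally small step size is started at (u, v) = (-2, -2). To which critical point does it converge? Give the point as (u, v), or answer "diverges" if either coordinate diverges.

C is separable, so gradient descent decouples: u follows -∂C/∂u, v follows -∂C/∂v.
∂C/∂u = 3u(u - 2); at u=-2 this is 24, so u decreases.
∂C/∂v = 8(v - 2)(v - 1)(v + 3); at v=-2 this is 96, so v decreases.
The u-coordinate has no critical point in that direction and runs off to infinity.

diverges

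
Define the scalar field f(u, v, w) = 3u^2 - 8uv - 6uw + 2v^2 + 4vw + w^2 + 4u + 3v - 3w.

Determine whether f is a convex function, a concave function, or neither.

neither

f is quadratic, so its Hessian is the constant matrix H = [[6, -8, -6], [-8, 4, 4], [-6, 4, 2]].
Leading principal minors: 6, -40, 64.
Neither pattern holds ⇒ H is indefinite ⇒ neither convex nor concave.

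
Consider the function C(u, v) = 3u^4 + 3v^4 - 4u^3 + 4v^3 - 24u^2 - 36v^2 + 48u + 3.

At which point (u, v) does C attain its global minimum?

C(u,v) separates as P(u) + Q(v) + 3, so its minimum is min P + min Q + 3.
P'(u) = 12(u - 2)(u - 1)(u + 2) vanishes at u ∈ {-2, 1, 2}; Q'(v) = 12v(v - 2)(v + 3) vanishes at v ∈ {-3, 0, 2}.
Local minima of P (where P''>0): P(-2)=-112, P(2)=16. Local minima of Q: Q(-3)=-189, Q(2)=-64.
So the global minimum of C is P(-2) + Q(-3) + 3 = -112 − 189 + 3 = -298, attained at (-2, -3).

(-2, -3)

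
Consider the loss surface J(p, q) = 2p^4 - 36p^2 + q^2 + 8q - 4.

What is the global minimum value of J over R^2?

-182

J(p,q) separates as A(p) + B(q) − 4, so its minimum is min A + min B − 4.
A'(p) = 8p(p - 3)(p + 3) vanishes at p ∈ {-3, 0, 3}; B'(q) = 2q + 8 vanishes at q ∈ {-4}.
Local minima of A (where A''>0): A(-3)=-162, A(3)=-162. Local minima of B: B(-4)=-16.
So the global minimum of J is A(-3) + B(-4) − 4 = -162 − 16 − 4 = -182, attained at (-3, -4).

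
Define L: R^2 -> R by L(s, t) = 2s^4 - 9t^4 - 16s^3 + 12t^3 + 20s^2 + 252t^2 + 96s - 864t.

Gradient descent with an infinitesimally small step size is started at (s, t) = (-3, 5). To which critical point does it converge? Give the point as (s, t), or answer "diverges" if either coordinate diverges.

L is separable, so gradient descent decouples: s follows -∂L/∂s, t follows -∂L/∂t.
∂L/∂s = 8(s - 4)(s - 3)(s + 1); at s=-3 this is -672, so s increases.
∂L/∂t = -36(t - 3)(t - 2)(t + 4); at t=5 this is -1944, so t increases.
The t-coordinate has no critical point in that direction and runs off to infinity.

diverges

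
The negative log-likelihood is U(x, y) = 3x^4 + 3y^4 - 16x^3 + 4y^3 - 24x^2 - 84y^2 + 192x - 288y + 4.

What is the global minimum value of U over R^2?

-1772

U(x,y) separates as P(x) + Q(y) + 4, so its minimum is min P + min Q + 4.
P'(x) = 12(x - 4)(x - 2)(x + 2) vanishes at x ∈ {-2, 2, 4}; Q'(y) = 12(y - 4)(y + 2)(y + 3) vanishes at y ∈ {-3, -2, 4}.
Local minima of P (where P''>0): P(-2)=-304, P(4)=128. Local minima of Q: Q(-3)=243, Q(4)=-1472.
So the global minimum of U is P(-2) + Q(4) + 4 = -304 − 1472 + 4 = -1772, attained at (-2, 4).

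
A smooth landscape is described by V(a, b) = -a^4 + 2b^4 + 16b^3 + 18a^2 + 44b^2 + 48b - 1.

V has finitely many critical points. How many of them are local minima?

V separates as a function of a plus a function of b, so ∇V=0 decouples.
∂V/∂a = -4a(a - 3)(a + 3) = 0 at a ∈ {-3, 0, 3}; ∂V/∂b = 8(b + 1)(b + 2)(b + 3) = 0 at b ∈ {-3, -2, -1}.
The Hessian is diagonal: diag(V_aa, V_bb). Second derivatives: V_aa(-3)=-72, V_aa(0)=36, V_aa(3)=-72; V_bb(-3)=16, V_bb(-2)=-8, V_bb(-1)=16.
Local minima occur where both diagonal entries positive: (0, -3), (0, -1). Count: 2.

2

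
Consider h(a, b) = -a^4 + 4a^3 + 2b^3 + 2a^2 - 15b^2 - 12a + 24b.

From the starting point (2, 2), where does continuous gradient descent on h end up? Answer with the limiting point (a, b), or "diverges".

h is separable, so gradient descent decouples: a follows -∂h/∂a, b follows -∂h/∂b.
∂h/∂a = -4(a - 3)(a - 1)(a + 1); at a=2 this is 12, so a decreases.
∂h/∂b = 6(b - 4)(b - 1); at b=2 this is -12, so b increases.
a converges to its nearest critical value 1 (a local min of the a-part); b converges to 4. The iterate converges to (1, 4).

(1, 4)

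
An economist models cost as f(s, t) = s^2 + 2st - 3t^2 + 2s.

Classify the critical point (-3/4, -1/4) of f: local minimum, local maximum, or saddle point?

saddle point

The Hessian of f is constant: H = [[2, 2], [2, -6]].
det(H) = 2·(-6) − 2² = -16.
Since det(H) < 0, H is indefinite and the critical point is a saddle point.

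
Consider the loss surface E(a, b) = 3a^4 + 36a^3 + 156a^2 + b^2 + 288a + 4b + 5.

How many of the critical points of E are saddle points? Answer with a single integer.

1

E separates as a function of a plus a function of b, so ∇E=0 decouples.
∂E/∂a = 12(a + 2)(a + 3)(a + 4) = 0 at a ∈ {-4, -3, -2}; ∂E/∂b = 2(b + 2) = 0 at b ∈ {-2}.
The Hessian is diagonal: diag(E_aa, E_bb). Second derivatives: E_aa(-4)=24, E_aa(-3)=-12, E_aa(-2)=24; E_bb(-2)=2.
Saddle points occur where the two diagonal entries have opposite signs: (-3, -2). Count: 1.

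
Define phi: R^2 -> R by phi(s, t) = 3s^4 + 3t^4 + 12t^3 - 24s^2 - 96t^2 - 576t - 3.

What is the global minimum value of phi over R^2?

phi(s,t) separates as P(s) + Q(t) − 3, so its minimum is min P + min Q − 3.
P'(s) = 12s(s - 2)(s + 2) vanishes at s ∈ {-2, 0, 2}; Q'(t) = 12(t - 4)(t + 3)(t + 4) vanishes at t ∈ {-4, -3, 4}.
Local minima of P (where P''>0): P(-2)=-48, P(2)=-48. Local minima of Q: Q(-4)=768, Q(4)=-2304.
So the global minimum of phi is P(-2) + Q(4) − 3 = -48 − 2304 − 3 = -2355, attained at (-2, 4).

-2355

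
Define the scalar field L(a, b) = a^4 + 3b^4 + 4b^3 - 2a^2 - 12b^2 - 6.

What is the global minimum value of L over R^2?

-39

L(a,b) separates as P(a) + Q(b) − 6, so its minimum is min P + min Q − 6.
P'(a) = 4a(a - 1)(a + 1) vanishes at a ∈ {-1, 0, 1}; Q'(b) = 12b(b - 1)(b + 2) vanishes at b ∈ {-2, 0, 1}.
Local minima of P (where P''>0): P(-1)=-1, P(1)=-1. Local minima of Q: Q(-2)=-32, Q(1)=-5.
So the global minimum of L is P(-1) + Q(-2) − 6 = -1 − 32 − 6 = -39, attained at (-1, -2).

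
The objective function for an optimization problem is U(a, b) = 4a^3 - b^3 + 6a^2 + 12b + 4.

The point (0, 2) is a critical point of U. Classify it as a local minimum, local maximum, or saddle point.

The mixed partial ∂²U/∂a∂b is 0, so the Hessian at any point is diag(U_aa, U_bb) = diag(12(2a + 1), -6b).
At (0, 2): H = diag(12, -12).
The eigenvalues have opposite signs, so H is indefinite: a saddle point.

saddle point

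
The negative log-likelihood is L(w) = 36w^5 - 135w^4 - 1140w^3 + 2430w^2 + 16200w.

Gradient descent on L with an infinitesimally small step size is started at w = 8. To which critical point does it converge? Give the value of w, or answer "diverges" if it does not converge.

L'(w) = 180(w - 5)(w - 3)(w + 2)(w + 3), so L'(8) = 297000.
Gradient descent moves in the -L' direction, i.e. w is decreasing.
The nearest critical point in that direction is w = 5, where L'' = 20160 > 0 (a local minimum). The iterate converges there.

5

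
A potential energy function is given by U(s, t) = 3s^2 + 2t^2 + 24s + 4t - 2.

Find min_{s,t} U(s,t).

-52

U(s,t) separates as P(s) + Q(t) − 2, so its minimum is min P + min Q − 2.
P'(s) = 6s + 24 vanishes at s ∈ {-4}; Q'(t) = 4(t + 1) vanishes at t ∈ {-1}.
Local minima of P (where P''>0): P(-4)=-48. Local minima of Q: Q(-1)=-2.
So the global minimum of U is P(-4) + Q(-1) − 2 = -48 − 2 − 2 = -52, attained at (-4, -1).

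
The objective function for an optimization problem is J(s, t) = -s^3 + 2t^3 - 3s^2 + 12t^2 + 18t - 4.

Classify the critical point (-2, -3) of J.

The mixed partial ∂²J/∂s∂t is 0, so the Hessian at any point is diag(J_ss, J_tt) = diag(-6(s + 1), 12(t + 2)).
At (-2, -3): H = diag(6, -12).
The eigenvalues have opposite signs, so H is indefinite: a saddle point.

saddle point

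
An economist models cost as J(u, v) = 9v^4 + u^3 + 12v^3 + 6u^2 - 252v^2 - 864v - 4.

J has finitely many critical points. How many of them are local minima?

2

J separates as a function of u plus a function of v, so ∇J=0 decouples.
∂J/∂u = 3u(u + 4) = 0 at u ∈ {-4, 0}; ∂J/∂v = 36(v - 4)(v + 2)(v + 3) = 0 at v ∈ {-3, -2, 4}.
The Hessian is diagonal: diag(J_uu, J_vv). Second derivatives: J_uu(-4)=-12, J_uu(0)=12; J_vv(-3)=252, J_vv(-2)=-216, J_vv(4)=1512.
Local minima occur where both diagonal entries positive: (0, -3), (0, 4). Count: 2.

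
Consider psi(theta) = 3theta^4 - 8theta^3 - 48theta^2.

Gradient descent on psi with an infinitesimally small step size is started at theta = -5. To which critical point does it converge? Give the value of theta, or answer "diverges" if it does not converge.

-2

psi'(theta) = 12theta(theta - 4)(theta + 2), so psi'(-5) = -1620.
Gradient descent moves in the -psi' direction, i.e. theta is increasing.
The nearest critical point in that direction is theta = -2, where psi'' = 144 > 0 (a local minimum). The iterate converges there.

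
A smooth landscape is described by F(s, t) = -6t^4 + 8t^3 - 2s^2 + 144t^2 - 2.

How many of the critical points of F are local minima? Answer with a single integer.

F separates as a function of s plus a function of t, so ∇F=0 decouples.
∂F/∂s = -4s = 0 at s ∈ {0}; ∂F/∂t = -24t(t - 4)(t + 3) = 0 at t ∈ {-3, 0, 4}.
The Hessian is diagonal: diag(F_ss, F_tt). Second derivatives: F_ss(0)=-4; F_tt(-3)=-504, F_tt(0)=288, F_tt(4)=-672.
Local minima occur where both diagonal entries positive: none. Count: 0.

0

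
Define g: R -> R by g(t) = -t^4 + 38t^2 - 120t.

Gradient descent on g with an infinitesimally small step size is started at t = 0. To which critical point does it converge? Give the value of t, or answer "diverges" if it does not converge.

2

g'(t) = -4(t - 3)(t - 2)(t + 5), so g'(0) = -120.
Gradient descent moves in the -g' direction, i.e. t is increasing.
The nearest critical point in that direction is t = 2, where g'' = 28 > 0 (a local minimum). The iterate converges there.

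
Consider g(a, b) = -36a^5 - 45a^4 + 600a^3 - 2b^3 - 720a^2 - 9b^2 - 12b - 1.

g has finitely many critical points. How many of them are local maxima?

g separates as a function of a plus a function of b, so ∇g=0 decouples.
∂g/∂a = -180a(a - 2)(a - 1)(a + 4) = 0 at a ∈ {-4, 0, 1, 2}; ∂g/∂b = -6(b + 1)(b + 2) = 0 at b ∈ {-2, -1}.
The Hessian is diagonal: diag(g_aa, g_bb). Second derivatives: g_aa(-4)=21600, g_aa(0)=-1440, g_aa(1)=900, g_aa(2)=-2160; g_bb(-2)=6, g_bb(-1)=-6.
Local maxima occur where both diagonal entries negative: (0, -1), (2, -1). Count: 2.

2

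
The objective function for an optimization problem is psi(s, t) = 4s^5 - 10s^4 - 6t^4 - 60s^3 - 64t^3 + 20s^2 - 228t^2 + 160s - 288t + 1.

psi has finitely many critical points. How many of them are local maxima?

4

psi separates as a function of s plus a function of t, so ∇psi=0 decouples.
∂psi/∂s = 20(s - 4)(s - 1)(s + 1)(s + 2) = 0 at s ∈ {-2, -1, 1, 4}; ∂psi/∂t = -24(t + 1)(t + 3)(t + 4) = 0 at t ∈ {-4, -3, -1}.
The Hessian is diagonal: diag(psi_ss, psi_tt). Second derivatives: psi_ss(-2)=-360, psi_ss(-1)=200, psi_ss(1)=-360, psi_ss(4)=1800; psi_tt(-4)=-72, psi_tt(-3)=48, psi_tt(-1)=-144.
Local maxima occur where both diagonal entries negative: (-2, -4), (-2, -1), (1, -4), (1, -1). Count: 4.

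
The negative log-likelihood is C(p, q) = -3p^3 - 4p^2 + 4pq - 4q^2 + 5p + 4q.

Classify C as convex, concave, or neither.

The term -3p^3 is cubic, so the Hessian is not constant.
∂²C/∂p² = -18p - 8, which takes both signs as p varies (negative for sufficiently large p). A diagonal entry of the Hessian changing sign means the Hessian is neither positive- nor negative-semidefinite on all of R^2.

neither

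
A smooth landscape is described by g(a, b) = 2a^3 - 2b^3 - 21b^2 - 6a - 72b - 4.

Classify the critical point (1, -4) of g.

local minimum

The mixed partial ∂²g/∂a∂b is 0, so the Hessian at any point is diag(g_aa, g_bb) = diag(12a, -6(2b + 7)).
At (1, -4): H = diag(12, 6).
Both eigenvalues are positive, so H is positive definite: a local minimum.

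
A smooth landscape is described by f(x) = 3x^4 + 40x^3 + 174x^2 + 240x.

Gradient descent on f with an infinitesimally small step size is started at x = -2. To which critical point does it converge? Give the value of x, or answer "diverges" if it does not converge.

f'(x) = 12(x + 1)(x + 4)(x + 5), so f'(-2) = -72.
Gradient descent moves in the -f' direction, i.e. x is increasing.
The nearest critical point in that direction is x = -1, where f'' = 144 > 0 (a local minimum). The iterate converges there.

-1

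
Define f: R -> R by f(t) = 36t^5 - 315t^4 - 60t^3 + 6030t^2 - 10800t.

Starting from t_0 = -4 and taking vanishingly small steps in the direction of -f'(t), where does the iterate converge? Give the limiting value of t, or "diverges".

diverges

f'(t) = 180(t - 5)(t - 4)(t - 1)(t + 3), so f'(-4) = 64800.
Gradient descent moves in the -f' direction, i.e. t is decreasing.
There is no critical point below t=-4, and f' keeps the same sign, so the iterate runs off to −∞.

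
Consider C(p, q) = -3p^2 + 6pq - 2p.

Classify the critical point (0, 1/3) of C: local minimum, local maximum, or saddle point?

The Hessian of C is constant: H = [[-6, 6], [6, 0]].
det(H) = (-6)·0 − 6² = -36.
Since det(H) < 0, H is indefinite and the critical point is a saddle point.

saddle point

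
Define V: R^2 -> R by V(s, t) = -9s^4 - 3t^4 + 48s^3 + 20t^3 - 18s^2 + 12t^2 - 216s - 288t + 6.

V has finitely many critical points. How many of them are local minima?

1

V separates as a function of s plus a function of t, so ∇V=0 decouples.
∂V/∂s = -36(s - 3)(s - 2)(s + 1) = 0 at s ∈ {-1, 2, 3}; ∂V/∂t = -12(t - 4)(t - 3)(t + 2) = 0 at t ∈ {-2, 3, 4}.
The Hessian is diagonal: diag(V_ss, V_tt). Second derivatives: V_ss(-1)=-432, V_ss(2)=108, V_ss(3)=-144; V_tt(-2)=-360, V_tt(3)=60, V_tt(4)=-72.
Local minima occur where both diagonal entries positive: (2, 3). Count: 1.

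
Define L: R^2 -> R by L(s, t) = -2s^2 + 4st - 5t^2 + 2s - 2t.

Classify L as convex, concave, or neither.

L is quadratic, so its Hessian is the constant matrix H = [[-4, 4], [4, -10]].
det(H) = 24, tr(H) = -14.
det(H) > 0 and tr(H) < 0, so H is negative definite everywhere: concave.

concave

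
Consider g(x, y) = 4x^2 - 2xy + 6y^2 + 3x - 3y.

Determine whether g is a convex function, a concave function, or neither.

convex

g is quadratic, so its Hessian is the constant matrix H = [[8, -2], [-2, 12]].
det(H) = 92, tr(H) = 20.
det(H) > 0 and tr(H) > 0, so H is positive definite everywhere: convex.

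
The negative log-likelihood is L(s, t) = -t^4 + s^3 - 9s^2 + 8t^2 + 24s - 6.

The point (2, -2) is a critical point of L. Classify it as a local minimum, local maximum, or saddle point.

local maximum

The mixed partial ∂²L/∂s∂t is 0, so the Hessian at any point is diag(L_ss, L_tt) = diag(6(s - 3), 4(-3t^2 + 4)).
At (2, -2): H = diag(-6, -32).
Both eigenvalues are negative, so H is negative definite: a local maximum.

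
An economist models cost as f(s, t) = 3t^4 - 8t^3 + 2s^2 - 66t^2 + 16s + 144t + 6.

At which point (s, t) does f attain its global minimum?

f(s,t) separates as P(s) + Q(t) + 6, so its minimum is min P + min Q + 6.
P'(s) = 4s + 16 vanishes at s ∈ {-4}; Q'(t) = 12(t - 4)(t - 1)(t + 3) vanishes at t ∈ {-3, 1, 4}.
Local minima of P (where P''>0): P(-4)=-32. Local minima of Q: Q(-3)=-567, Q(4)=-224.
So the global minimum of f is P(-4) + Q(-3) + 6 = -32 − 567 + 6 = -593, attained at (-4, -3).

(-4, -3)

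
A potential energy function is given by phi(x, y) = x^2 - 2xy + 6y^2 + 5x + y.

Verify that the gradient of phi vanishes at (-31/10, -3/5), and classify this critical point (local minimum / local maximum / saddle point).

local minimum

∇phi = (2x - 2y + 5, -2x + 12y + 1); substituting (-31/10, -3/5) gives ∇phi = (0, 0), so (-31/10, -3/5) is indeed a critical point.
The Hessian of phi is constant: H = [[2, -2], [-2, 12]].
det(H) = 2·12 − (-2)² = 20.
det(H) > 0 and tr(H) = 14 > 0, so H is positive definite and the point is a local minimum.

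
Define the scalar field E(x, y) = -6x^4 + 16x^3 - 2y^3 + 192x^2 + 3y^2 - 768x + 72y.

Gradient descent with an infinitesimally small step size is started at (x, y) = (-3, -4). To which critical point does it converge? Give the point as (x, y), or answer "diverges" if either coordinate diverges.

E is separable, so gradient descent decouples: x follows -∂E/∂x, y follows -∂E/∂y.
∂E/∂x = -24(x - 4)(x - 2)(x + 4); at x=-3 this is -840, so x increases.
∂E/∂y = -6(y - 4)(y + 3); at y=-4 this is -48, so y increases.
x converges to its nearest critical value 2 (a local min of the x-part); y converges to -3. The iterate converges to (2, -3).

(2, -3)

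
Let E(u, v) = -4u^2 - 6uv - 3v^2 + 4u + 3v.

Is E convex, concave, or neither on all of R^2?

concave

E is quadratic, so its Hessian is the constant matrix H = [[-8, -6], [-6, -6]].
det(H) = 12, tr(H) = -14.
det(H) > 0 and tr(H) < 0, so H is negative definite everywhere: concave.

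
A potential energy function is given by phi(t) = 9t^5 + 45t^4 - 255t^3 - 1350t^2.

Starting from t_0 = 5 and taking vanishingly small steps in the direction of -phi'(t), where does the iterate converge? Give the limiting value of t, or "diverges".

4

phi'(t) = 45t(t - 4)(t + 3)(t + 5), so phi'(5) = 18000.
Gradient descent moves in the -phi' direction, i.e. t is decreasing.
The nearest critical point in that direction is t = 4, where phi'' = 11340 > 0 (a local minimum). The iterate converges there.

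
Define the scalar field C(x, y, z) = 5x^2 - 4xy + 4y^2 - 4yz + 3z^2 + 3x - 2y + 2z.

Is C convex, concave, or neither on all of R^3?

convex

C is quadratic, so its Hessian is the constant matrix H = [[10, -4, 0], [-4, 8, -4], [0, -4, 6]].
Leading principal minors: 10, 64, 224.
All positive ⇒ H ≻ 0 ⇒ convex.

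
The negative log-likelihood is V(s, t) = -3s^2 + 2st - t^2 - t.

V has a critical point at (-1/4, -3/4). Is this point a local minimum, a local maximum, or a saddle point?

local maximum

The Hessian of V is constant: H = [[-6, 2], [2, -2]].
det(H) = (-6)·(-2) − 2² = 8.
det(H) > 0 and tr(H) = -8 < 0, so H is negative definite and the point is a local maximum.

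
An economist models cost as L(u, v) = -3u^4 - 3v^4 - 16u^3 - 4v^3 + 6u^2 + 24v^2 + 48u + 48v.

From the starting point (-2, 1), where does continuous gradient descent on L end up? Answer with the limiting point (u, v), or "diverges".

(-1, -1)

L is separable, so gradient descent decouples: u follows -∂L/∂u, v follows -∂L/∂v.
∂L/∂u = -12(u - 1)(u + 1)(u + 4); at u=-2 this is -72, so u increases.
∂L/∂v = -12(v - 2)(v + 1)(v + 2); at v=1 this is 72, so v decreases.
u converges to its nearest critical value -1 (a local min of the u-part); v converges to -1. The iterate converges to (-1, -1).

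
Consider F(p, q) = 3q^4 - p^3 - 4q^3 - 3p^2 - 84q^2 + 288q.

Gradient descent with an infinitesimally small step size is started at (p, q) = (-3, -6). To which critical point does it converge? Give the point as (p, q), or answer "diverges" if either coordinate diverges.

F is separable, so gradient descent decouples: p follows -∂F/∂p, q follows -∂F/∂q.
∂F/∂p = -3p(p + 2); at p=-3 this is -9, so p increases.
∂F/∂q = 12(q - 3)(q - 2)(q + 4); at q=-6 this is -1728, so q increases.
p converges to its nearest critical value -2 (a local min of the p-part); q converges to -4. The iterate converges to (-2, -4).

(-2, -4)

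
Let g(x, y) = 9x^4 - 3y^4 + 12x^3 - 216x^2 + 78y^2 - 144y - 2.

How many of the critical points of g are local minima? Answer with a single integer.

2

g separates as a function of x plus a function of y, so ∇g=0 decouples.
∂g/∂x = 36x(x - 3)(x + 4) = 0 at x ∈ {-4, 0, 3}; ∂g/∂y = -12(y - 3)(y - 1)(y + 4) = 0 at y ∈ {-4, 1, 3}.
The Hessian is diagonal: diag(g_xx, g_yy). Second derivatives: g_xx(-4)=1008, g_xx(0)=-432, g_xx(3)=756; g_yy(-4)=-420, g_yy(1)=120, g_yy(3)=-168.
Local minima occur where both diagonal entries positive: (-4, 1), (3, 1). Count: 2.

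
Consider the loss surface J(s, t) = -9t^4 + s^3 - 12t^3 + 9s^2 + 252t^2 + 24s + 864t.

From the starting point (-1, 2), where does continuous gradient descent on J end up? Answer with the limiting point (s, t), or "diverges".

J is separable, so gradient descent decouples: s follows -∂J/∂s, t follows -∂J/∂t.
∂J/∂s = 3(s + 2)(s + 4); at s=-1 this is 9, so s decreases.
∂J/∂t = -36(t - 4)(t + 2)(t + 3); at t=2 this is 1440, so t decreases.
s converges to its nearest critical value -2 (a local min of the s-part); t converges to -2. The iterate converges to (-2, -2).

(-2, -2)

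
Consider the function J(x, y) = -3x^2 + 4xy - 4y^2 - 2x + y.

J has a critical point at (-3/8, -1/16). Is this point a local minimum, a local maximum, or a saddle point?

The Hessian of J is constant: H = [[-6, 4], [4, -8]].
det(H) = (-6)·(-8) − 4² = 32.
det(H) > 0 and tr(H) = -14 < 0, so H is negative definite and the point is a local maximum.

local maximum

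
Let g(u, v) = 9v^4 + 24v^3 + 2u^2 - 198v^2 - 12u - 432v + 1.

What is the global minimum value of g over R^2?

-1718

g(u,v) separates as P(u) + Q(v) + 1, so its minimum is min P + min Q + 1.
P'(u) = 4u - 12 vanishes at u ∈ {3}; Q'(v) = 36(v - 3)(v + 1)(v + 4) vanishes at v ∈ {-4, -1, 3}.
Local minima of P (where P''>0): P(3)=-18. Local minima of Q: Q(-4)=-672, Q(3)=-1701.
So the global minimum of g is P(3) + Q(3) + 1 = -18 − 1701 + 1 = -1718, attained at (3, 3).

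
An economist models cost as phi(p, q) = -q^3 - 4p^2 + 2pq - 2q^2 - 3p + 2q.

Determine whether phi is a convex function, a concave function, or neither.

neither

The term -q^3 is cubic, so the Hessian is not constant.
∂²phi/∂q² = -6q - 4, which takes both signs as q varies (negative for sufficiently large q). A diagonal entry of the Hessian changing sign means the Hessian is neither positive- nor negative-semidefinite on all of R^2.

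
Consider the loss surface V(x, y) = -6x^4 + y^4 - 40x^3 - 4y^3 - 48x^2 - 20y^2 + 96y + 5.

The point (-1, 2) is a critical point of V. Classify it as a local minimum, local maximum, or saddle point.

The mixed partial ∂²V/∂x∂y is 0, so the Hessian at any point is diag(V_xx, V_yy) = diag(-24(3x^2 + 10x + 4), 4(3y^2 - 6y - 10)).
At (-1, 2): H = diag(72, -40).
The eigenvalues have opposite signs, so H is indefinite: a saddle point.

saddle point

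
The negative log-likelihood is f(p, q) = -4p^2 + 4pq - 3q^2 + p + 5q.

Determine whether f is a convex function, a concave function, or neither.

f is quadratic, so its Hessian is the constant matrix H = [[-8, 4], [4, -6]].
det(H) = 32, tr(H) = -14.
det(H) > 0 and tr(H) < 0, so H is negative definite everywhere: concave.

concave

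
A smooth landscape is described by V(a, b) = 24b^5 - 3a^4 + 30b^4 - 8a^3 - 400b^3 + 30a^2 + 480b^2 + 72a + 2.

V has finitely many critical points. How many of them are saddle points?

6

V separates as a function of a plus a function of b, so ∇V=0 decouples.
∂V/∂a = -12(a - 2)(a + 1)(a + 3) = 0 at a ∈ {-3, -1, 2}; ∂V/∂b = 120b(b - 2)(b - 1)(b + 4) = 0 at b ∈ {-4, 0, 1, 2}.
The Hessian is diagonal: diag(V_aa, V_bb). Second derivatives: V_aa(-3)=-120, V_aa(-1)=72, V_aa(2)=-180; V_bb(-4)=-14400, V_bb(0)=960, V_bb(1)=-600, V_bb(2)=1440.
Saddle points occur where the two diagonal entries have opposite signs: (-3, 0), (-3, 2), (-1, -4), (-1, 1), (2, 0), (2, 2). Count: 6.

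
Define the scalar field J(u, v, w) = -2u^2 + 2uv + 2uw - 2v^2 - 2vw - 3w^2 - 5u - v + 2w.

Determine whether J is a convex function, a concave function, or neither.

concave

J is quadratic, so its Hessian is the constant matrix H = [[-4, 2, 2], [2, -4, -2], [2, -2, -6]].
Leading principal minors: -4, 12, -56.
Signs alternate −, +, − ⇒ H ≺ 0 ⇒ concave.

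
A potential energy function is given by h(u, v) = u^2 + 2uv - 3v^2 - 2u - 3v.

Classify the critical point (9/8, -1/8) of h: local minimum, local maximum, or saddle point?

saddle point

The Hessian of h is constant: H = [[2, 2], [2, -6]].
det(H) = 2·(-6) − 2² = -16.
Since det(H) < 0, H is indefinite and the critical point is a saddle point.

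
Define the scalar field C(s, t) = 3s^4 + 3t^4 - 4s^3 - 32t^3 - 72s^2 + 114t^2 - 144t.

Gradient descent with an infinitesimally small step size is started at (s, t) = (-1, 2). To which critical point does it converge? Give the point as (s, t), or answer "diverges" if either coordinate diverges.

(-3, 1)

C is separable, so gradient descent decouples: s follows -∂C/∂s, t follows -∂C/∂t.
∂C/∂s = 12s(s - 4)(s + 3); at s=-1 this is 120, so s decreases.
∂C/∂t = 12(t - 4)(t - 3)(t - 1); at t=2 this is 24, so t decreases.
s converges to its nearest critical value -3 (a local min of the s-part); t converges to 1. The iterate converges to (-3, 1).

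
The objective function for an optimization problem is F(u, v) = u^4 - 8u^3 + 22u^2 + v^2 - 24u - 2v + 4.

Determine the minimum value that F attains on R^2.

F(u,v) separates as P(u) + Q(v) + 4, so its minimum is min P + min Q + 4.
P'(u) = 4(u - 3)(u - 2)(u - 1) vanishes at u ∈ {1, 2, 3}; Q'(v) = 2v - 2 vanishes at v ∈ {1}.
Local minima of P (where P''>0): P(1)=-9, P(3)=-9. Local minima of Q: Q(1)=-1.
So the global minimum of F is P(1) + Q(1) + 4 = -9 − 1 + 4 = -6, attained at (1, 1).

-6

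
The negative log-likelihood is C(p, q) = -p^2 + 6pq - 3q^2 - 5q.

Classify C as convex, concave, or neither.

C is quadratic, so its Hessian is the constant matrix H = [[-2, 6], [6, -6]].
det(H) = -24, tr(H) = -8.
det(H) < 0, so H is indefinite: neither convex nor concave.

neither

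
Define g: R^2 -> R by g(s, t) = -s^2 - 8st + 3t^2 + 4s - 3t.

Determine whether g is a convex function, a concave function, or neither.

g is quadratic, so its Hessian is the constant matrix H = [[-2, -8], [-8, 6]].
det(H) = -76, tr(H) = 4.
det(H) < 0, so H is indefinite: neither convex nor concave.

neither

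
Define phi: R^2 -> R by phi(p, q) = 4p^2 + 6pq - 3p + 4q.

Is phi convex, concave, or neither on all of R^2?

neither

phi is quadratic, so its Hessian is the constant matrix H = [[8, 6], [6, 0]].
det(H) = -36, tr(H) = 8.
det(H) < 0, so H is indefinite: neither convex nor concave.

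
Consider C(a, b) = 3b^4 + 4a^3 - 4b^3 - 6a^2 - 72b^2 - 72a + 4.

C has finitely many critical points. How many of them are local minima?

C separates as a function of a plus a function of b, so ∇C=0 decouples.
∂C/∂a = 12(a - 3)(a + 2) = 0 at a ∈ {-2, 3}; ∂C/∂b = 12b(b - 4)(b + 3) = 0 at b ∈ {-3, 0, 4}.
The Hessian is diagonal: diag(C_aa, C_bb). Second derivatives: C_aa(-2)=-60, C_aa(3)=60; C_bb(-3)=252, C_bb(0)=-144, C_bb(4)=336.
Local minima occur where both diagonal entries positive: (3, -3), (3, 4). Count: 2.

2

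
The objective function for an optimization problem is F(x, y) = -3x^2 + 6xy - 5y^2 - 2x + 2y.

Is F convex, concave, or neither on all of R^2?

concave

F is quadratic, so its Hessian is the constant matrix H = [[-6, 6], [6, -10]].
det(H) = 24, tr(H) = -16.
det(H) > 0 and tr(H) < 0, so H is negative definite everywhere: concave.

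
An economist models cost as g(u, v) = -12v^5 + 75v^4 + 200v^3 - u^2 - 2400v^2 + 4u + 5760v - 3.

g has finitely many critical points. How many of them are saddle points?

g separates as a function of u plus a function of v, so ∇g=0 decouples.
∂g/∂u = -2(u - 2) = 0 at u ∈ {2}; ∂g/∂v = -60(v - 4)(v - 3)(v - 2)(v + 4) = 0 at v ∈ {-4, 2, 3, 4}.
The Hessian is diagonal: diag(g_uu, g_vv). Second derivatives: g_uu(2)=-2; g_vv(-4)=20160, g_vv(2)=-720, g_vv(3)=420, g_vv(4)=-960.
Saddle points occur where the two diagonal entries have opposite signs: (2, -4), (2, 3). Count: 2.

2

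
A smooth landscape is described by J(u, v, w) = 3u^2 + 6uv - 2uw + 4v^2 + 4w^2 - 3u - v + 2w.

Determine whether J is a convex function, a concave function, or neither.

J is quadratic, so its Hessian is the constant matrix H = [[6, 6, -2], [6, 8, 0], [-2, 0, 8]].
Leading principal minors: 6, 12, 64.
All positive ⇒ H ≻ 0 ⇒ convex.

convex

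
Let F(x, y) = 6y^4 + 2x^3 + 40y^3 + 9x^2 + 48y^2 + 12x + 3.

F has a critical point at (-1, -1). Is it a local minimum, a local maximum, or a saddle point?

saddle point

The mixed partial ∂²F/∂x∂y is 0, so the Hessian at any point is diag(F_xx, F_yy) = diag(6(2x + 3), 24(3y^2 + 10y + 4)).
At (-1, -1): H = diag(6, -72).
The eigenvalues have opposite signs, so H is indefinite: a saddle point.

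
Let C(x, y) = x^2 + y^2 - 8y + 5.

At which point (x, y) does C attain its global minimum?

C(x,y) separates as P(x) + Q(y) + 5, so its minimum is min P + min Q + 5.
P'(x) = 2x vanishes at x ∈ {0}; Q'(y) = 2y - 8 vanishes at y ∈ {4}.
Local minima of P (where P''>0): P(0)=0. Local minima of Q: Q(4)=-16.
So the global minimum of C is P(0) + Q(4) + 5 = 0 − 16 + 5 = -11, attained at (0, 4).

(0, 4)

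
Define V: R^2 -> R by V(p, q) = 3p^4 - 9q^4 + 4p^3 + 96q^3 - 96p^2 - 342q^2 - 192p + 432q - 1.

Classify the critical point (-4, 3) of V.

The mixed partial ∂²V/∂p∂q is 0, so the Hessian at any point is diag(V_pp, V_qq) = diag(12(3p^2 + 2p - 16), 36(-3q^2 + 16q - 19)).
At (-4, 3): H = diag(288, 72).
Both eigenvalues are positive, so H is positive definite: a local minimum.

local minimum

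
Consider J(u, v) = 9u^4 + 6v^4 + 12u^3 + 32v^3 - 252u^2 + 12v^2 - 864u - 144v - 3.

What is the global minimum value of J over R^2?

-4513

J(u,v) separates as P(u) + Q(v) − 3, so its minimum is min P + min Q − 3.
P'(u) = 36(u - 4)(u + 2)(u + 3) vanishes at u ∈ {-3, -2, 4}; Q'(v) = 24(v - 1)(v + 2)(v + 3) vanishes at v ∈ {-3, -2, 1}.
Local minima of P (where P''>0): P(-3)=729, P(4)=-4416. Local minima of Q: Q(-3)=162, Q(1)=-94.
So the global minimum of J is P(4) + Q(1) − 3 = -4416 − 94 − 3 = -4513, attained at (4, 1).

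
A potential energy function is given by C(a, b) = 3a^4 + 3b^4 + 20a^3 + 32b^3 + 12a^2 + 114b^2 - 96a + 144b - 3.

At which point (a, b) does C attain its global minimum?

(1, -1)

C(a,b) separates as P(a) + Q(b) − 3, so its minimum is min P + min Q − 3.
P'(a) = 12(a - 1)(a + 2)(a + 4) vanishes at a ∈ {-4, -2, 1}; Q'(b) = 12(b + 1)(b + 3)(b + 4) vanishes at b ∈ {-4, -3, -1}.
Local minima of P (where P''>0): P(-4)=64, P(1)=-61. Local minima of Q: Q(-4)=-32, Q(-1)=-59.
So the global minimum of C is P(1) + Q(-1) − 3 = -61 − 59 − 3 = -123, attained at (1, -1).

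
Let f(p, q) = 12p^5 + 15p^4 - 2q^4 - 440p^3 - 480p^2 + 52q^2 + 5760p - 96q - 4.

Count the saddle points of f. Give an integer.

f separates as a function of p plus a function of q, so ∇f=0 decouples.
∂f/∂p = 60(p - 4)(p - 2)(p + 3)(p + 4) = 0 at p ∈ {-4, -3, 2, 4}; ∂f/∂q = -8(q - 3)(q - 1)(q + 4) = 0 at q ∈ {-4, 1, 3}.
The Hessian is diagonal: diag(f_pp, f_qq). Second derivatives: f_pp(-4)=-2880, f_pp(-3)=2100, f_pp(2)=-3600, f_pp(4)=6720; f_qq(-4)=-280, f_qq(1)=80, f_qq(3)=-112.
Saddle points occur where the two diagonal entries have opposite signs: (-4, 1), (-3, -4), (-3, 3), (2, 1), (4, -4), (4, 3). Count: 6.

6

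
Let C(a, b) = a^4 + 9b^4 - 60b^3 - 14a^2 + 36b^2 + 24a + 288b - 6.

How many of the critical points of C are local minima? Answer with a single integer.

C separates as a function of a plus a function of b, so ∇C=0 decouples.
∂C/∂a = 4(a - 2)(a - 1)(a + 3) = 0 at a ∈ {-3, 1, 2}; ∂C/∂b = 36(b - 4)(b - 2)(b + 1) = 0 at b ∈ {-1, 2, 4}.
The Hessian is diagonal: diag(C_aa, C_bb). Second derivatives: C_aa(-3)=80, C_aa(1)=-16, C_aa(2)=20; C_bb(-1)=540, C_bb(2)=-216, C_bb(4)=360.
Local minima occur where both diagonal entries positive: (-3, -1), (-3, 4), (2, -1), (2, 4). Count: 4.

4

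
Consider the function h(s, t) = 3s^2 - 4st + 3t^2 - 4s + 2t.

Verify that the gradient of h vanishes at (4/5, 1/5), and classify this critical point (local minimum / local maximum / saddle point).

∇h = (6s - 4t - 4, -4s + 6t + 2); substituting (4/5, 1/5) gives ∇h = (0, 0), so (4/5, 1/5) is indeed a critical point.
The Hessian of h is constant: H = [[6, -4], [-4, 6]].
det(H) = 6·6 − (-4)² = 20.
det(H) > 0 and tr(H) = 12 > 0, so H is positive definite and the point is a local minimum.

local minimum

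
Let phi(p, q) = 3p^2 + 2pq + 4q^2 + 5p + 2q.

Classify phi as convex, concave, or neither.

convex

phi is quadratic, so its Hessian is the constant matrix H = [[6, 2], [2, 8]].
det(H) = 44, tr(H) = 14.
det(H) > 0 and tr(H) > 0, so H is positive definite everywhere: convex.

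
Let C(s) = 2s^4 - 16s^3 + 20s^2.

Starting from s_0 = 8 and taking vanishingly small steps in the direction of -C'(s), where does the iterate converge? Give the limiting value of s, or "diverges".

C'(s) = 8s(s - 5)(s - 1), so C'(8) = 1344.
Gradient descent moves in the -C' direction, i.e. s is decreasing.
The nearest critical point in that direction is s = 5, where C'' = 160 > 0 (a local minimum). The iterate converges there.

5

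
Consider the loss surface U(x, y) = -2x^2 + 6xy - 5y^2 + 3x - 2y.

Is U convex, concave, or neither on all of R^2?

U is quadratic, so its Hessian is the constant matrix H = [[-4, 6], [6, -10]].
det(H) = 4, tr(H) = -14.
det(H) > 0 and tr(H) < 0, so H is negative definite everywhere: concave.

concave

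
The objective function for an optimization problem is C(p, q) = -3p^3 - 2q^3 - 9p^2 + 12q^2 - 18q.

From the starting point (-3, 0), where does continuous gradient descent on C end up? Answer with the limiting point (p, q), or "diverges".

C is separable, so gradient descent decouples: p follows -∂C/∂p, q follows -∂C/∂q.
∂C/∂p = -9p(p + 2); at p=-3 this is -27, so p increases.
∂C/∂q = -6(q - 3)(q - 1); at q=0 this is -18, so q increases.
p converges to its nearest critical value -2 (a local min of the p-part); q converges to 1. The iterate converges to (-2, 1).

(-2, 1)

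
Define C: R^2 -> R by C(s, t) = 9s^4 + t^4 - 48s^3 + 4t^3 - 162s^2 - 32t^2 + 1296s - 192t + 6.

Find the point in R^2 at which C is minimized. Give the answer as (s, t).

C(s,t) separates as P(s) + Q(t) + 6, so its minimum is min P + min Q + 6.
P'(s) = 36(s - 4)(s - 3)(s + 3) vanishes at s ∈ {-3, 3, 4}; Q'(t) = 4(t - 4)(t + 3)(t + 4) vanishes at t ∈ {-4, -3, 4}.
Local minima of P (where P''>0): P(-3)=-3321, P(4)=1824. Local minima of Q: Q(-4)=256, Q(4)=-768.
So the global minimum of C is P(-3) + Q(4) + 6 = -3321 − 768 + 6 = -4083, attained at (-3, 4).

(-3, 4)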